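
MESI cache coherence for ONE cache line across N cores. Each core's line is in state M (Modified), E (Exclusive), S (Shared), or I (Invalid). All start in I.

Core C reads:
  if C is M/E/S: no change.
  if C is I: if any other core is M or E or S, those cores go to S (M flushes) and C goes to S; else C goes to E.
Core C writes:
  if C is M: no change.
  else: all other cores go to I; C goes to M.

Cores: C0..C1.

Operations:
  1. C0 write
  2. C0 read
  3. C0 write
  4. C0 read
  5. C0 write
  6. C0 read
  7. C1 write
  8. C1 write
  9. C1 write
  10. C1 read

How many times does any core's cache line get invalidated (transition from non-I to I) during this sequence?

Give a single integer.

Op 1: C0 write [C0 write: invalidate none -> C0=M] -> [M,I] (invalidations this op: 0; running total: 0)
Op 2: C0 read [C0 read: already in M, no change] -> [M,I] (invalidations this op: 0; running total: 0)
Op 3: C0 write [C0 write: already M (modified), no change] -> [M,I] (invalidations this op: 0; running total: 0)
Op 4: C0 read [C0 read: already in M, no change] -> [M,I] (invalidations this op: 0; running total: 0)
Op 5: C0 write [C0 write: already M (modified), no change] -> [M,I] (invalidations this op: 0; running total: 0)
Op 6: C0 read [C0 read: already in M, no change] -> [M,I] (invalidations this op: 0; running total: 0)
Op 7: C1 write [C1 write: invalidate ['C0=M'] -> C1=M] -> [I,M] (invalidations this op: 1; running total: 1)
Op 8: C1 write [C1 write: already M (modified), no change] -> [I,M] (invalidations this op: 0; running total: 1)
Op 9: C1 write [C1 write: already M (modified), no change] -> [I,M] (invalidations this op: 0; running total: 1)
Op 10: C1 read [C1 read: already in M, no change] -> [I,M] (invalidations this op: 0; running total: 1)

Answer: 1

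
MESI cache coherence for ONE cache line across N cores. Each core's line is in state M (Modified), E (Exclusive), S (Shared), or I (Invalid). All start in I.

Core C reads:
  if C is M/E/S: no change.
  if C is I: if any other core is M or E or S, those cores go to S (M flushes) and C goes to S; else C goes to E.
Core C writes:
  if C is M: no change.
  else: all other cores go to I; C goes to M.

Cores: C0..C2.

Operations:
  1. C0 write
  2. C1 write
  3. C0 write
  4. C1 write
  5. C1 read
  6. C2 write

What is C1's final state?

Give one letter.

Answer: I

Derivation:
Op 1: C0 write [C0 write: invalidate none -> C0=M] -> [M,I,I]
Op 2: C1 write [C1 write: invalidate ['C0=M'] -> C1=M] -> [I,M,I]
Op 3: C0 write [C0 write: invalidate ['C1=M'] -> C0=M] -> [M,I,I]
Op 4: C1 write [C1 write: invalidate ['C0=M'] -> C1=M] -> [I,M,I]
Op 5: C1 read [C1 read: already in M, no change] -> [I,M,I]
Op 6: C2 write [C2 write: invalidate ['C1=M'] -> C2=M] -> [I,I,M]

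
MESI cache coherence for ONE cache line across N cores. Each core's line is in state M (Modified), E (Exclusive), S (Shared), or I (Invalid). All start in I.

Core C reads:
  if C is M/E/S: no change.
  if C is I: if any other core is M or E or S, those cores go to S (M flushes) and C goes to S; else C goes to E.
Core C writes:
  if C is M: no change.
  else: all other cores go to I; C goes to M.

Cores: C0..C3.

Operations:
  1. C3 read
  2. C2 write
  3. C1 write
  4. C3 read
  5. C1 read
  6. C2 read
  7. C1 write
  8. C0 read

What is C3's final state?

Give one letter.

Op 1: C3 read [C3 read from I: no other sharers -> C3=E (exclusive)] -> [I,I,I,E]
Op 2: C2 write [C2 write: invalidate ['C3=E'] -> C2=M] -> [I,I,M,I]
Op 3: C1 write [C1 write: invalidate ['C2=M'] -> C1=M] -> [I,M,I,I]
Op 4: C3 read [C3 read from I: others=['C1=M'] -> C3=S, others downsized to S] -> [I,S,I,S]
Op 5: C1 read [C1 read: already in S, no change] -> [I,S,I,S]
Op 6: C2 read [C2 read from I: others=['C1=S', 'C3=S'] -> C2=S, others downsized to S] -> [I,S,S,S]
Op 7: C1 write [C1 write: invalidate ['C2=S', 'C3=S'] -> C1=M] -> [I,M,I,I]
Op 8: C0 read [C0 read from I: others=['C1=M'] -> C0=S, others downsized to S] -> [S,S,I,I]

Answer: I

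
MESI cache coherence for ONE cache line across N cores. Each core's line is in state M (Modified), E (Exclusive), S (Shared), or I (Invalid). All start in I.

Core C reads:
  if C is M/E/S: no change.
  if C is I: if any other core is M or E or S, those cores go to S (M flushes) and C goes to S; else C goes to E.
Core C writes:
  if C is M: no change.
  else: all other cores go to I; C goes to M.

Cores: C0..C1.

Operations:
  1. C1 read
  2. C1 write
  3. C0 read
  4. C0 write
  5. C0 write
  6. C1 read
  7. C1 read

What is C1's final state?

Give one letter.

Answer: S

Derivation:
Op 1: C1 read [C1 read from I: no other sharers -> C1=E (exclusive)] -> [I,E]
Op 2: C1 write [C1 write: invalidate none -> C1=M] -> [I,M]
Op 3: C0 read [C0 read from I: others=['C1=M'] -> C0=S, others downsized to S] -> [S,S]
Op 4: C0 write [C0 write: invalidate ['C1=S'] -> C0=M] -> [M,I]
Op 5: C0 write [C0 write: already M (modified), no change] -> [M,I]
Op 6: C1 read [C1 read from I: others=['C0=M'] -> C1=S, others downsized to S] -> [S,S]
Op 7: C1 read [C1 read: already in S, no change] -> [S,S]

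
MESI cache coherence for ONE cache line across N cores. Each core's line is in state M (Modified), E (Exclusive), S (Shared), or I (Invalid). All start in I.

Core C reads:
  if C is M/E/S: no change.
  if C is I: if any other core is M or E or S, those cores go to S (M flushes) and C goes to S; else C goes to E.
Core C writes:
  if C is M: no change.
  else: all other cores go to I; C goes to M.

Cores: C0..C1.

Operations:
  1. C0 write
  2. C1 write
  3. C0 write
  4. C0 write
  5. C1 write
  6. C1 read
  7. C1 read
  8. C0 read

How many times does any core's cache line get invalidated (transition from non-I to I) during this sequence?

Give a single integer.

Op 1: C0 write [C0 write: invalidate none -> C0=M] -> [M,I] (invalidations this op: 0; running total: 0)
Op 2: C1 write [C1 write: invalidate ['C0=M'] -> C1=M] -> [I,M] (invalidations this op: 1; running total: 1)
Op 3: C0 write [C0 write: invalidate ['C1=M'] -> C0=M] -> [M,I] (invalidations this op: 1; running total: 2)
Op 4: C0 write [C0 write: already M (modified), no change] -> [M,I] (invalidations this op: 0; running total: 2)
Op 5: C1 write [C1 write: invalidate ['C0=M'] -> C1=M] -> [I,M] (invalidations this op: 1; running total: 3)
Op 6: C1 read [C1 read: already in M, no change] -> [I,M] (invalidations this op: 0; running total: 3)
Op 7: C1 read [C1 read: already in M, no change] -> [I,M] (invalidations this op: 0; running total: 3)
Op 8: C0 read [C0 read from I: others=['C1=M'] -> C0=S, others downsized to S] -> [S,S] (invalidations this op: 0; running total: 3)

Answer: 3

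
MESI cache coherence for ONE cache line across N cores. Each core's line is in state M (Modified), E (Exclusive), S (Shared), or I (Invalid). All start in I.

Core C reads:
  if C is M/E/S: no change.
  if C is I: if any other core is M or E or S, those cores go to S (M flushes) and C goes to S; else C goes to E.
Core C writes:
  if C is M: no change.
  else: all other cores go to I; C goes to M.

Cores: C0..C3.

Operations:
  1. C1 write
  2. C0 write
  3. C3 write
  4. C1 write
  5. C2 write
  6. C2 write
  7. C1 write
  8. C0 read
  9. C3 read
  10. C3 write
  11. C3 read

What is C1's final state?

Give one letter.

Answer: I

Derivation:
Op 1: C1 write [C1 write: invalidate none -> C1=M] -> [I,M,I,I]
Op 2: C0 write [C0 write: invalidate ['C1=M'] -> C0=M] -> [M,I,I,I]
Op 3: C3 write [C3 write: invalidate ['C0=M'] -> C3=M] -> [I,I,I,M]
Op 4: C1 write [C1 write: invalidate ['C3=M'] -> C1=M] -> [I,M,I,I]
Op 5: C2 write [C2 write: invalidate ['C1=M'] -> C2=M] -> [I,I,M,I]
Op 6: C2 write [C2 write: already M (modified), no change] -> [I,I,M,I]
Op 7: C1 write [C1 write: invalidate ['C2=M'] -> C1=M] -> [I,M,I,I]
Op 8: C0 read [C0 read from I: others=['C1=M'] -> C0=S, others downsized to S] -> [S,S,I,I]
Op 9: C3 read [C3 read from I: others=['C0=S', 'C1=S'] -> C3=S, others downsized to S] -> [S,S,I,S]
Op 10: C3 write [C3 write: invalidate ['C0=S', 'C1=S'] -> C3=M] -> [I,I,I,M]
Op 11: C3 read [C3 read: already in M, no change] -> [I,I,I,M]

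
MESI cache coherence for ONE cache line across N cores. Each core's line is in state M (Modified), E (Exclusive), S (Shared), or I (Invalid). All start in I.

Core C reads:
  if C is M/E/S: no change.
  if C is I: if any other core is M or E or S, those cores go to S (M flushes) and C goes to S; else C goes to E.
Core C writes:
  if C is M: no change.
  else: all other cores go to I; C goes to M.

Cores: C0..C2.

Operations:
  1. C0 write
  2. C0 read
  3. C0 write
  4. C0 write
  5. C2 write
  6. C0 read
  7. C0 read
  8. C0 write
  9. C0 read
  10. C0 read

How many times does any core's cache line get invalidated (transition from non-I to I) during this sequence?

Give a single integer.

Op 1: C0 write [C0 write: invalidate none -> C0=M] -> [M,I,I] (invalidations this op: 0; running total: 0)
Op 2: C0 read [C0 read: already in M, no change] -> [M,I,I] (invalidations this op: 0; running total: 0)
Op 3: C0 write [C0 write: already M (modified), no change] -> [M,I,I] (invalidations this op: 0; running total: 0)
Op 4: C0 write [C0 write: already M (modified), no change] -> [M,I,I] (invalidations this op: 0; running total: 0)
Op 5: C2 write [C2 write: invalidate ['C0=M'] -> C2=M] -> [I,I,M] (invalidations this op: 1; running total: 1)
Op 6: C0 read [C0 read from I: others=['C2=M'] -> C0=S, others downsized to S] -> [S,I,S] (invalidations this op: 0; running total: 1)
Op 7: C0 read [C0 read: already in S, no change] -> [S,I,S] (invalidations this op: 0; running total: 1)
Op 8: C0 write [C0 write: invalidate ['C2=S'] -> C0=M] -> [M,I,I] (invalidations this op: 1; running total: 2)
Op 9: C0 read [C0 read: already in M, no change] -> [M,I,I] (invalidations this op: 0; running total: 2)
Op 10: C0 read [C0 read: already in M, no change] -> [M,I,I] (invalidations this op: 0; running total: 2)

Answer: 2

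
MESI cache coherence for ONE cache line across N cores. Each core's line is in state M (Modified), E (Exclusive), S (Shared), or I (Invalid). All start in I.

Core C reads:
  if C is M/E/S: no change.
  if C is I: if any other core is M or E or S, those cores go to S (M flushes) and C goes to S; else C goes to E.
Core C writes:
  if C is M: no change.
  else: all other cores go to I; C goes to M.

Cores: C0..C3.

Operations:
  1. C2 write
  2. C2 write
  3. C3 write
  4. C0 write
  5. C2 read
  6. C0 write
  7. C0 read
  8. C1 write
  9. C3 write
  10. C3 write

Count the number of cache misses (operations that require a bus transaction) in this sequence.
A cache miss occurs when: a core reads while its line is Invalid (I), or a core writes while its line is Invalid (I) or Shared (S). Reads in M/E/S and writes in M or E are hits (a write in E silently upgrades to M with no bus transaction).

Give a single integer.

Op 1: C2 write [C2 write: invalidate none -> C2=M] -> [I,I,M,I] [MISS #1: write from I]
Op 2: C2 write [C2 write: already M (modified), no change] -> [I,I,M,I] [hit: write from M]
Op 3: C3 write [C3 write: invalidate ['C2=M'] -> C3=M] -> [I,I,I,M] [MISS #2: write from I]
Op 4: C0 write [C0 write: invalidate ['C3=M'] -> C0=M] -> [M,I,I,I] [MISS #3: write from I]
Op 5: C2 read [C2 read from I: others=['C0=M'] -> C2=S, others downsized to S] -> [S,I,S,I] [MISS #4: read from I]
Op 6: C0 write [C0 write: invalidate ['C2=S'] -> C0=M] -> [M,I,I,I] [MISS #5: write from S]
Op 7: C0 read [C0 read: already in M, no change] -> [M,I,I,I] [hit: read from M]
Op 8: C1 write [C1 write: invalidate ['C0=M'] -> C1=M] -> [I,M,I,I] [MISS #6: write from I]
Op 9: C3 write [C3 write: invalidate ['C1=M'] -> C3=M] -> [I,I,I,M] [MISS #7: write from I]
Op 10: C3 write [C3 write: already M (modified), no change] -> [I,I,I,M] [hit: write from M]

Answer: 7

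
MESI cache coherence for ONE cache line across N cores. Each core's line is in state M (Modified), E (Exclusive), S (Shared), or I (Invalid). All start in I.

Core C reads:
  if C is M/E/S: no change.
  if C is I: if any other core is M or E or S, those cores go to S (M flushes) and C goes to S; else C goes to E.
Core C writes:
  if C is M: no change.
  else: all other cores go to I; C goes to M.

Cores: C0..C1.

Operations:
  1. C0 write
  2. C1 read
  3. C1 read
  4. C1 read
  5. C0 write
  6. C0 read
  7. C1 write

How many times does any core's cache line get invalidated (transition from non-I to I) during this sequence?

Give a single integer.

Op 1: C0 write [C0 write: invalidate none -> C0=M] -> [M,I] (invalidations this op: 0; running total: 0)
Op 2: C1 read [C1 read from I: others=['C0=M'] -> C1=S, others downsized to S] -> [S,S] (invalidations this op: 0; running total: 0)
Op 3: C1 read [C1 read: already in S, no change] -> [S,S] (invalidations this op: 0; running total: 0)
Op 4: C1 read [C1 read: already in S, no change] -> [S,S] (invalidations this op: 0; running total: 0)
Op 5: C0 write [C0 write: invalidate ['C1=S'] -> C0=M] -> [M,I] (invalidations this op: 1; running total: 1)
Op 6: C0 read [C0 read: already in M, no change] -> [M,I] (invalidations this op: 0; running total: 1)
Op 7: C1 write [C1 write: invalidate ['C0=M'] -> C1=M] -> [I,M] (invalidations this op: 1; running total: 2)

Answer: 2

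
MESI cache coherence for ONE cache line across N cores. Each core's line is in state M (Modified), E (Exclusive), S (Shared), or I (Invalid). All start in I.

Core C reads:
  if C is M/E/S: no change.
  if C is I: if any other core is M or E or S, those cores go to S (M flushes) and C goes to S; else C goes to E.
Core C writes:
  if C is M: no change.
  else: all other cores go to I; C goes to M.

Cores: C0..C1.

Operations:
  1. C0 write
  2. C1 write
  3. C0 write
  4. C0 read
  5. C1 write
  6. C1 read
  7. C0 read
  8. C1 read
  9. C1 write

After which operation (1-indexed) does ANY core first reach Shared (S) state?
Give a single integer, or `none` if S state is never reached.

Op 1: C0 write [C0 write: invalidate none -> C0=M] -> [M,I]
Op 2: C1 write [C1 write: invalidate ['C0=M'] -> C1=M] -> [I,M]
Op 3: C0 write [C0 write: invalidate ['C1=M'] -> C0=M] -> [M,I]
Op 4: C0 read [C0 read: already in M, no change] -> [M,I]
Op 5: C1 write [C1 write: invalidate ['C0=M'] -> C1=M] -> [I,M]
Op 6: C1 read [C1 read: already in M, no change] -> [I,M]
Op 7: C0 read [C0 read from I: others=['C1=M'] -> C0=S, others downsized to S] -> [S,S]
  -> First S state at op 7; remaining ops need not be traced.

Answer: 7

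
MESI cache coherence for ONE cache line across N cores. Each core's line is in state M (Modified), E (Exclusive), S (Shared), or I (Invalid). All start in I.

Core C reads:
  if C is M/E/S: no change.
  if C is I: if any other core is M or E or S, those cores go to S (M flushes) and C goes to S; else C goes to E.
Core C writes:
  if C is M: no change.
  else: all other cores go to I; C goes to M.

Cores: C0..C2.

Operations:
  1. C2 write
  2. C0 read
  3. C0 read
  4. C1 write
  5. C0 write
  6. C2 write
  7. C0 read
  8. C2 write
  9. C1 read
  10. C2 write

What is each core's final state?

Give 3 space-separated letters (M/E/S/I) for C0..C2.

Op 1: C2 write [C2 write: invalidate none -> C2=M] -> [I,I,M]
Op 2: C0 read [C0 read from I: others=['C2=M'] -> C0=S, others downsized to S] -> [S,I,S]
Op 3: C0 read [C0 read: already in S, no change] -> [S,I,S]
Op 4: C1 write [C1 write: invalidate ['C0=S', 'C2=S'] -> C1=M] -> [I,M,I]
Op 5: C0 write [C0 write: invalidate ['C1=M'] -> C0=M] -> [M,I,I]
Op 6: C2 write [C2 write: invalidate ['C0=M'] -> C2=M] -> [I,I,M]
Op 7: C0 read [C0 read from I: others=['C2=M'] -> C0=S, others downsized to S] -> [S,I,S]
Op 8: C2 write [C2 write: invalidate ['C0=S'] -> C2=M] -> [I,I,M]
Op 9: C1 read [C1 read from I: others=['C2=M'] -> C1=S, others downsized to S] -> [I,S,S]
Op 10: C2 write [C2 write: invalidate ['C1=S'] -> C2=M] -> [I,I,M]

Answer: I I M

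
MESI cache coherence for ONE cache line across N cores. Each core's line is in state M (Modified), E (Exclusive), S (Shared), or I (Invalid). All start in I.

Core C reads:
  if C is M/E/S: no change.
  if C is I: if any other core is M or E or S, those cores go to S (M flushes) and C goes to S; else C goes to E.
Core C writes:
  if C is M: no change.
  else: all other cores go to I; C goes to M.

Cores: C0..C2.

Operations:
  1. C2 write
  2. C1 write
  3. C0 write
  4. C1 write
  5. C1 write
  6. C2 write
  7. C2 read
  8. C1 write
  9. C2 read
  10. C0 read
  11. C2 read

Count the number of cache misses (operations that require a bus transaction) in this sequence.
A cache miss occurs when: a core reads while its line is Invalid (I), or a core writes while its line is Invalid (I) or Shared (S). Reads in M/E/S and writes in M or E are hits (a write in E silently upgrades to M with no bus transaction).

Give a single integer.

Answer: 8

Derivation:
Op 1: C2 write [C2 write: invalidate none -> C2=M] -> [I,I,M] [MISS #1: write from I]
Op 2: C1 write [C1 write: invalidate ['C2=M'] -> C1=M] -> [I,M,I] [MISS #2: write from I]
Op 3: C0 write [C0 write: invalidate ['C1=M'] -> C0=M] -> [M,I,I] [MISS #3: write from I]
Op 4: C1 write [C1 write: invalidate ['C0=M'] -> C1=M] -> [I,M,I] [MISS #4: write from I]
Op 5: C1 write [C1 write: already M (modified), no change] -> [I,M,I] [hit: write from M]
Op 6: C2 write [C2 write: invalidate ['C1=M'] -> C2=M] -> [I,I,M] [MISS #5: write from I]
Op 7: C2 read [C2 read: already in M, no change] -> [I,I,M] [hit: read from M]
Op 8: C1 write [C1 write: invalidate ['C2=M'] -> C1=M] -> [I,M,I] [MISS #6: write from I]
Op 9: C2 read [C2 read from I: others=['C1=M'] -> C2=S, others downsized to S] -> [I,S,S] [MISS #7: read from I]
Op 10: C0 read [C0 read from I: others=['C1=S', 'C2=S'] -> C0=S, others downsized to S] -> [S,S,S] [MISS #8: read from I]
Op 11: C2 read [C2 read: already in S, no change] -> [S,S,S] [hit: read from S]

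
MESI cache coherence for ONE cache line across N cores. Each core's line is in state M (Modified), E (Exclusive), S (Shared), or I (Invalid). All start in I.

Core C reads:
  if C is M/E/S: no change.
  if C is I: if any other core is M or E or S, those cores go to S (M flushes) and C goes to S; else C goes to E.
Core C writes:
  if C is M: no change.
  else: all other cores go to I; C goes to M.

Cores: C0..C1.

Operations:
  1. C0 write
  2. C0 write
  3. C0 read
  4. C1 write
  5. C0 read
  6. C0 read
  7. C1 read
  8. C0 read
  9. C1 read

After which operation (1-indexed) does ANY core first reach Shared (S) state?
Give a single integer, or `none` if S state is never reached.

Answer: 5

Derivation:
Op 1: C0 write [C0 write: invalidate none -> C0=M] -> [M,I]
Op 2: C0 write [C0 write: already M (modified), no change] -> [M,I]
Op 3: C0 read [C0 read: already in M, no change] -> [M,I]
Op 4: C1 write [C1 write: invalidate ['C0=M'] -> C1=M] -> [I,M]
Op 5: C0 read [C0 read from I: others=['C1=M'] -> C0=S, others downsized to S] -> [S,S]
  -> First S state at op 5; remaining ops need not be traced.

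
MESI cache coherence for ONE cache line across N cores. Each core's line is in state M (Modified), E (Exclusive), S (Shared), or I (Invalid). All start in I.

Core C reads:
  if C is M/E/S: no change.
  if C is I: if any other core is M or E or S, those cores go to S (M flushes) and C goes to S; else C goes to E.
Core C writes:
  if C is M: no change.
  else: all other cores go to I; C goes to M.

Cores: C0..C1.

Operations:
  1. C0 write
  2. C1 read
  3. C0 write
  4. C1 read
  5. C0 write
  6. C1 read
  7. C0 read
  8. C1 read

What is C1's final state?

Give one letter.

Answer: S

Derivation:
Op 1: C0 write [C0 write: invalidate none -> C0=M] -> [M,I]
Op 2: C1 read [C1 read from I: others=['C0=M'] -> C1=S, others downsized to S] -> [S,S]
Op 3: C0 write [C0 write: invalidate ['C1=S'] -> C0=M] -> [M,I]
Op 4: C1 read [C1 read from I: others=['C0=M'] -> C1=S, others downsized to S] -> [S,S]
Op 5: C0 write [C0 write: invalidate ['C1=S'] -> C0=M] -> [M,I]
Op 6: C1 read [C1 read from I: others=['C0=M'] -> C1=S, others downsized to S] -> [S,S]
Op 7: C0 read [C0 read: already in S, no change] -> [S,S]
Op 8: C1 read [C1 read: already in S, no change] -> [S,S]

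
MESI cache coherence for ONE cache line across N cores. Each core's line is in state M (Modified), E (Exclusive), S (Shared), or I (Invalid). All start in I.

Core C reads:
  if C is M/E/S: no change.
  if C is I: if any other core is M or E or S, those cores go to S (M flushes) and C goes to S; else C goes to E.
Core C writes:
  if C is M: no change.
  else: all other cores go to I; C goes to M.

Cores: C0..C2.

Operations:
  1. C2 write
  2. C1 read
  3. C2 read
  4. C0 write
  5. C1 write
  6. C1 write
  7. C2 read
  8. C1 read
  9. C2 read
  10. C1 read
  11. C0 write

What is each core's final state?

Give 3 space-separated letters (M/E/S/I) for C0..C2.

Answer: M I I

Derivation:
Op 1: C2 write [C2 write: invalidate none -> C2=M] -> [I,I,M]
Op 2: C1 read [C1 read from I: others=['C2=M'] -> C1=S, others downsized to S] -> [I,S,S]
Op 3: C2 read [C2 read: already in S, no change] -> [I,S,S]
Op 4: C0 write [C0 write: invalidate ['C1=S', 'C2=S'] -> C0=M] -> [M,I,I]
Op 5: C1 write [C1 write: invalidate ['C0=M'] -> C1=M] -> [I,M,I]
Op 6: C1 write [C1 write: already M (modified), no change] -> [I,M,I]
Op 7: C2 read [C2 read from I: others=['C1=M'] -> C2=S, others downsized to S] -> [I,S,S]
Op 8: C1 read [C1 read: already in S, no change] -> [I,S,S]
Op 9: C2 read [C2 read: already in S, no change] -> [I,S,S]
Op 10: C1 read [C1 read: already in S, no change] -> [I,S,S]
Op 11: C0 write [C0 write: invalidate ['C1=S', 'C2=S'] -> C0=M] -> [M,I,I]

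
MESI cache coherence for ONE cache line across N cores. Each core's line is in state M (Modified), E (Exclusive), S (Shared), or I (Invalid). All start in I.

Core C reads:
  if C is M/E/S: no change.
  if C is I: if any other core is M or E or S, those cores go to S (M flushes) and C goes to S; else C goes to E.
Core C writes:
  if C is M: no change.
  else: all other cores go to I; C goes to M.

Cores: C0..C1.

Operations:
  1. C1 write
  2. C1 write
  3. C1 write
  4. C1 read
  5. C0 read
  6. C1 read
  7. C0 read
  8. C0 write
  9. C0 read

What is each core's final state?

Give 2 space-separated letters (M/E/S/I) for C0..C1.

Answer: M I

Derivation:
Op 1: C1 write [C1 write: invalidate none -> C1=M] -> [I,M]
Op 2: C1 write [C1 write: already M (modified), no change] -> [I,M]
Op 3: C1 write [C1 write: already M (modified), no change] -> [I,M]
Op 4: C1 read [C1 read: already in M, no change] -> [I,M]
Op 5: C0 read [C0 read from I: others=['C1=M'] -> C0=S, others downsized to S] -> [S,S]
Op 6: C1 read [C1 read: already in S, no change] -> [S,S]
Op 7: C0 read [C0 read: already in S, no change] -> [S,S]
Op 8: C0 write [C0 write: invalidate ['C1=S'] -> C0=M] -> [M,I]
Op 9: C0 read [C0 read: already in M, no change] -> [M,I]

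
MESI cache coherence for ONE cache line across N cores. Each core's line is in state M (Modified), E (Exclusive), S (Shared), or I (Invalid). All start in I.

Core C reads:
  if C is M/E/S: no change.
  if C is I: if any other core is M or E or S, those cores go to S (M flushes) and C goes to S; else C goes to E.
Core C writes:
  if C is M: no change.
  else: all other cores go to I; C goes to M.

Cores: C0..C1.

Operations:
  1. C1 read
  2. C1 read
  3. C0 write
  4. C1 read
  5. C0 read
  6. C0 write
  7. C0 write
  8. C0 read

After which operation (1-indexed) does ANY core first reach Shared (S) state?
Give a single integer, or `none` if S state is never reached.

Op 1: C1 read [C1 read from I: no other sharers -> C1=E (exclusive)] -> [I,E]
Op 2: C1 read [C1 read: already in E, no change] -> [I,E]
Op 3: C0 write [C0 write: invalidate ['C1=E'] -> C0=M] -> [M,I]
Op 4: C1 read [C1 read from I: others=['C0=M'] -> C1=S, others downsized to S] -> [S,S]
  -> First S state at op 4; remaining ops need not be traced.

Answer: 4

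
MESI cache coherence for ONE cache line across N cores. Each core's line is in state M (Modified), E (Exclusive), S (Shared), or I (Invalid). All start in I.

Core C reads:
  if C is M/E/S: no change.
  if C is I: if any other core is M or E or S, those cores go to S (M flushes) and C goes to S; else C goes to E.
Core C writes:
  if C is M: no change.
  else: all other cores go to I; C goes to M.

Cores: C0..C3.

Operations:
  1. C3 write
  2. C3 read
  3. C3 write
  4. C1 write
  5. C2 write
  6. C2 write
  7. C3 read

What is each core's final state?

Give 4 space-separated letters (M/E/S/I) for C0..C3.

Answer: I I S S

Derivation:
Op 1: C3 write [C3 write: invalidate none -> C3=M] -> [I,I,I,M]
Op 2: C3 read [C3 read: already in M, no change] -> [I,I,I,M]
Op 3: C3 write [C3 write: already M (modified), no change] -> [I,I,I,M]
Op 4: C1 write [C1 write: invalidate ['C3=M'] -> C1=M] -> [I,M,I,I]
Op 5: C2 write [C2 write: invalidate ['C1=M'] -> C2=M] -> [I,I,M,I]
Op 6: C2 write [C2 write: already M (modified), no change] -> [I,I,M,I]
Op 7: C3 read [C3 read from I: others=['C2=M'] -> C3=S, others downsized to S] -> [I,I,S,S]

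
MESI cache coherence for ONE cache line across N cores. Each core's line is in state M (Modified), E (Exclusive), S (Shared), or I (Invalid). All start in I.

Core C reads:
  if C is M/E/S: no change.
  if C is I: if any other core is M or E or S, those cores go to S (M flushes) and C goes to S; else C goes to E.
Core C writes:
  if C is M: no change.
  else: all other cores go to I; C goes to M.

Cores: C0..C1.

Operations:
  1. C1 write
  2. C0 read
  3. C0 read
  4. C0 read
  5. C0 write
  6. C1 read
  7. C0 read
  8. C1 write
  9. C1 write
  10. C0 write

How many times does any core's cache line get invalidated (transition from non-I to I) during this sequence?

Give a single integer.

Op 1: C1 write [C1 write: invalidate none -> C1=M] -> [I,M] (invalidations this op: 0; running total: 0)
Op 2: C0 read [C0 read from I: others=['C1=M'] -> C0=S, others downsized to S] -> [S,S] (invalidations this op: 0; running total: 0)
Op 3: C0 read [C0 read: already in S, no change] -> [S,S] (invalidations this op: 0; running total: 0)
Op 4: C0 read [C0 read: already in S, no change] -> [S,S] (invalidations this op: 0; running total: 0)
Op 5: C0 write [C0 write: invalidate ['C1=S'] -> C0=M] -> [M,I] (invalidations this op: 1; running total: 1)
Op 6: C1 read [C1 read from I: others=['C0=M'] -> C1=S, others downsized to S] -> [S,S] (invalidations this op: 0; running total: 1)
Op 7: C0 read [C0 read: already in S, no change] -> [S,S] (invalidations this op: 0; running total: 1)
Op 8: C1 write [C1 write: invalidate ['C0=S'] -> C1=M] -> [I,M] (invalidations this op: 1; running total: 2)
Op 9: C1 write [C1 write: already M (modified), no change] -> [I,M] (invalidations this op: 0; running total: 2)
Op 10: C0 write [C0 write: invalidate ['C1=M'] -> C0=M] -> [M,I] (invalidations this op: 1; running total: 3)

Answer: 3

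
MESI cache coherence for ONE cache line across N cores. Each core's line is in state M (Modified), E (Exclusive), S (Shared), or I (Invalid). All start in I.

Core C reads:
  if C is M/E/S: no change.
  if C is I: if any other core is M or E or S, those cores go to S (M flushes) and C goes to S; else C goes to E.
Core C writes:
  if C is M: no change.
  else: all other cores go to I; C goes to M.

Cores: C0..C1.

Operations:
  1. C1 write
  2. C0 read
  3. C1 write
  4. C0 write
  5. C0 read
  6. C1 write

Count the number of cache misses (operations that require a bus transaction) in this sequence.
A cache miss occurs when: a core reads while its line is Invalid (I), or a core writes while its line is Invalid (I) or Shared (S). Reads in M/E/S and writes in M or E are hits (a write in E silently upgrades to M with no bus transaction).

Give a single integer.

Answer: 5

Derivation:
Op 1: C1 write [C1 write: invalidate none -> C1=M] -> [I,M] [MISS #1: write from I]
Op 2: C0 read [C0 read from I: others=['C1=M'] -> C0=S, others downsized to S] -> [S,S] [MISS #2: read from I]
Op 3: C1 write [C1 write: invalidate ['C0=S'] -> C1=M] -> [I,M] [MISS #3: write from S]
Op 4: C0 write [C0 write: invalidate ['C1=M'] -> C0=M] -> [M,I] [MISS #4: write from I]
Op 5: C0 read [C0 read: already in M, no change] -> [M,I] [hit: read from M]
Op 6: C1 write [C1 write: invalidate ['C0=M'] -> C1=M] -> [I,M] [MISS #5: write from I]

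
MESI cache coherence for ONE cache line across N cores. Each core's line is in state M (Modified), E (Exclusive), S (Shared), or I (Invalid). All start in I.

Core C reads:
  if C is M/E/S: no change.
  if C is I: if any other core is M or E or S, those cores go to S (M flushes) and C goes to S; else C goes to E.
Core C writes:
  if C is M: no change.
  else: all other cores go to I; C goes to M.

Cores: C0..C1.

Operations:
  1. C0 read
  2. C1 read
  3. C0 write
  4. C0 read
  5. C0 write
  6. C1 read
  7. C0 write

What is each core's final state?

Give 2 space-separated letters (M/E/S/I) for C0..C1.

Op 1: C0 read [C0 read from I: no other sharers -> C0=E (exclusive)] -> [E,I]
Op 2: C1 read [C1 read from I: others=['C0=E'] -> C1=S, others downsized to S] -> [S,S]
Op 3: C0 write [C0 write: invalidate ['C1=S'] -> C0=M] -> [M,I]
Op 4: C0 read [C0 read: already in M, no change] -> [M,I]
Op 5: C0 write [C0 write: already M (modified), no change] -> [M,I]
Op 6: C1 read [C1 read from I: others=['C0=M'] -> C1=S, others downsized to S] -> [S,S]
Op 7: C0 write [C0 write: invalidate ['C1=S'] -> C0=M] -> [M,I]

Answer: M I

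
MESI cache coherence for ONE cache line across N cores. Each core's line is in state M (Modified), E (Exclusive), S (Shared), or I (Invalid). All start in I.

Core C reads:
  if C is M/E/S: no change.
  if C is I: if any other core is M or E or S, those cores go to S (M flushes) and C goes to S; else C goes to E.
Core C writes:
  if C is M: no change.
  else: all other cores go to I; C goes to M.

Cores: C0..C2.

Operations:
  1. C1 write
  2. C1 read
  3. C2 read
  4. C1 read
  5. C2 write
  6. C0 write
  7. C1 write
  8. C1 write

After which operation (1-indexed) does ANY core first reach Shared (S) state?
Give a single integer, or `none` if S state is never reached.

Op 1: C1 write [C1 write: invalidate none -> C1=M] -> [I,M,I]
Op 2: C1 read [C1 read: already in M, no change] -> [I,M,I]
Op 3: C2 read [C2 read from I: others=['C1=M'] -> C2=S, others downsized to S] -> [I,S,S]
  -> First S state at op 3; remaining ops need not be traced.

Answer: 3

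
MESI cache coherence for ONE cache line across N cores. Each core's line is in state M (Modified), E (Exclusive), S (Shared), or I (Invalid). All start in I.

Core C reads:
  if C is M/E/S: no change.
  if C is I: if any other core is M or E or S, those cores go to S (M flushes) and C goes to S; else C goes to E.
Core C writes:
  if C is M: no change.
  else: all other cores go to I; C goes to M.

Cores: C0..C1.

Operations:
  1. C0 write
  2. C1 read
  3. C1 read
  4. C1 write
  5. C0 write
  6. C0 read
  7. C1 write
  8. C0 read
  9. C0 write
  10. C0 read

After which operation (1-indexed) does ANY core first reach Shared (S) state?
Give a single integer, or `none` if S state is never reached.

Answer: 2

Derivation:
Op 1: C0 write [C0 write: invalidate none -> C0=M] -> [M,I]
Op 2: C1 read [C1 read from I: others=['C0=M'] -> C1=S, others downsized to S] -> [S,S]
  -> First S state at op 2; remaining ops need not be traced.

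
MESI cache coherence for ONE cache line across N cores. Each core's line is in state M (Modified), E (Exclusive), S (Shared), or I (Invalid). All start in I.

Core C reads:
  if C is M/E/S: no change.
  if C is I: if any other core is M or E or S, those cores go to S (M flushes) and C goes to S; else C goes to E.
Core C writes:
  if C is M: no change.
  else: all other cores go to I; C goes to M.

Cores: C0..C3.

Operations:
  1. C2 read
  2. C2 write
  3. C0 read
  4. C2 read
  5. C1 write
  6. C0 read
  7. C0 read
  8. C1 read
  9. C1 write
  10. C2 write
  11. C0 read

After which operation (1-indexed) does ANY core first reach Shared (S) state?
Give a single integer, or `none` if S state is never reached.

Answer: 3

Derivation:
Op 1: C2 read [C2 read from I: no other sharers -> C2=E (exclusive)] -> [I,I,E,I]
Op 2: C2 write [C2 write: invalidate none -> C2=M] -> [I,I,M,I]
Op 3: C0 read [C0 read from I: others=['C2=M'] -> C0=S, others downsized to S] -> [S,I,S,I]
  -> First S state at op 3; remaining ops need not be traced.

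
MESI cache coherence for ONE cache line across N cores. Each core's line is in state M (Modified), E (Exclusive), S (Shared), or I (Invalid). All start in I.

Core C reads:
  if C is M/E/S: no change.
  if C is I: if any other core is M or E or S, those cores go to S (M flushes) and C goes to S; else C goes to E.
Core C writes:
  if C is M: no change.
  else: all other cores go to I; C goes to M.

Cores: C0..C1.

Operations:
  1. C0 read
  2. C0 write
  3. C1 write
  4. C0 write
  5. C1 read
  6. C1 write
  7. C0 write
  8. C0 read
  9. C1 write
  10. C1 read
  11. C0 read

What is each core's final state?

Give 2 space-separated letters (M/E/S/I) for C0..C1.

Answer: S S

Derivation:
Op 1: C0 read [C0 read from I: no other sharers -> C0=E (exclusive)] -> [E,I]
Op 2: C0 write [C0 write: invalidate none -> C0=M] -> [M,I]
Op 3: C1 write [C1 write: invalidate ['C0=M'] -> C1=M] -> [I,M]
Op 4: C0 write [C0 write: invalidate ['C1=M'] -> C0=M] -> [M,I]
Op 5: C1 read [C1 read from I: others=['C0=M'] -> C1=S, others downsized to S] -> [S,S]
Op 6: C1 write [C1 write: invalidate ['C0=S'] -> C1=M] -> [I,M]
Op 7: C0 write [C0 write: invalidate ['C1=M'] -> C0=M] -> [M,I]
Op 8: C0 read [C0 read: already in M, no change] -> [M,I]
Op 9: C1 write [C1 write: invalidate ['C0=M'] -> C1=M] -> [I,M]
Op 10: C1 read [C1 read: already in M, no change] -> [I,M]
Op 11: C0 read [C0 read from I: others=['C1=M'] -> C0=S, others downsized to S] -> [S,S]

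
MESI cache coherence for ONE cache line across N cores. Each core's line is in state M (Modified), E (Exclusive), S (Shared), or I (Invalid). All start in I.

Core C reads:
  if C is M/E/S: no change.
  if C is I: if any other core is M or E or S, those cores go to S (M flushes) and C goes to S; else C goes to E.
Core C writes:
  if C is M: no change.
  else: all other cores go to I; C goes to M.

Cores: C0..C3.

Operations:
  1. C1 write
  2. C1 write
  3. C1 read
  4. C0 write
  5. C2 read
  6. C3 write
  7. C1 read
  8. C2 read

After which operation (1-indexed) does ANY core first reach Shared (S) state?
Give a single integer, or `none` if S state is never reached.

Answer: 5

Derivation:
Op 1: C1 write [C1 write: invalidate none -> C1=M] -> [I,M,I,I]
Op 2: C1 write [C1 write: already M (modified), no change] -> [I,M,I,I]
Op 3: C1 read [C1 read: already in M, no change] -> [I,M,I,I]
Op 4: C0 write [C0 write: invalidate ['C1=M'] -> C0=M] -> [M,I,I,I]
Op 5: C2 read [C2 read from I: others=['C0=M'] -> C2=S, others downsized to S] -> [S,I,S,I]
  -> First S state at op 5; remaining ops need not be traced.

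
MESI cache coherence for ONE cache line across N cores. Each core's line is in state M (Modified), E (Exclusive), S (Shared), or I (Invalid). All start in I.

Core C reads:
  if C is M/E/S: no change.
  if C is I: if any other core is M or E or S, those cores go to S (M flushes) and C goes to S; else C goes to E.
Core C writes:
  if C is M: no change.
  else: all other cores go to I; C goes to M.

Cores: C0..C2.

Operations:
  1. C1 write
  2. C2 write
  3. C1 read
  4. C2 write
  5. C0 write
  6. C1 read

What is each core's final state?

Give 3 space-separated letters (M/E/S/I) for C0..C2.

Answer: S S I

Derivation:
Op 1: C1 write [C1 write: invalidate none -> C1=M] -> [I,M,I]
Op 2: C2 write [C2 write: invalidate ['C1=M'] -> C2=M] -> [I,I,M]
Op 3: C1 read [C1 read from I: others=['C2=M'] -> C1=S, others downsized to S] -> [I,S,S]
Op 4: C2 write [C2 write: invalidate ['C1=S'] -> C2=M] -> [I,I,M]
Op 5: C0 write [C0 write: invalidate ['C2=M'] -> C0=M] -> [M,I,I]
Op 6: C1 read [C1 read from I: others=['C0=M'] -> C1=S, others downsized to S] -> [S,S,I]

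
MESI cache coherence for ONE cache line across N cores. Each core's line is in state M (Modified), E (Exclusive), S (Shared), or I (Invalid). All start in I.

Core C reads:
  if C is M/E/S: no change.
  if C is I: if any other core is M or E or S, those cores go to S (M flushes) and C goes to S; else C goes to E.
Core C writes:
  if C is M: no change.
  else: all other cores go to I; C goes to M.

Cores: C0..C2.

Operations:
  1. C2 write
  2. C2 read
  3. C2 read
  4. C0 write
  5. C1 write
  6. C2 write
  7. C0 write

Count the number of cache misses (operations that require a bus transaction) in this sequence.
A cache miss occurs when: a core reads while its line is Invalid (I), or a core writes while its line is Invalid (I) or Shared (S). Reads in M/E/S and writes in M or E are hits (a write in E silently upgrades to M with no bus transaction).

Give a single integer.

Op 1: C2 write [C2 write: invalidate none -> C2=M] -> [I,I,M] [MISS #1: write from I]
Op 2: C2 read [C2 read: already in M, no change] -> [I,I,M] [hit: read from M]
Op 3: C2 read [C2 read: already in M, no change] -> [I,I,M] [hit: read from M]
Op 4: C0 write [C0 write: invalidate ['C2=M'] -> C0=M] -> [M,I,I] [MISS #2: write from I]
Op 5: C1 write [C1 write: invalidate ['C0=M'] -> C1=M] -> [I,M,I] [MISS #3: write from I]
Op 6: C2 write [C2 write: invalidate ['C1=M'] -> C2=M] -> [I,I,M] [MISS #4: write from I]
Op 7: C0 write [C0 write: invalidate ['C2=M'] -> C0=M] -> [M,I,I] [MISS #5: write from I]

Answer: 5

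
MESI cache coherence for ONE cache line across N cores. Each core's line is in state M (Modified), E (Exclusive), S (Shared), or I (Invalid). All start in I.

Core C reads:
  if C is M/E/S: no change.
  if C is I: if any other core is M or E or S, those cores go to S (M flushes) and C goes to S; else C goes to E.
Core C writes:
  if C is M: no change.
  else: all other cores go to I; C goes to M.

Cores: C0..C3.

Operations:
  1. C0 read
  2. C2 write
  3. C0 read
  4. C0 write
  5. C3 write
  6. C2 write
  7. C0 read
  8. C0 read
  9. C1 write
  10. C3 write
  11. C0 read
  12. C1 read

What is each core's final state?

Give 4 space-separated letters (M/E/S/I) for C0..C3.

Op 1: C0 read [C0 read from I: no other sharers -> C0=E (exclusive)] -> [E,I,I,I]
Op 2: C2 write [C2 write: invalidate ['C0=E'] -> C2=M] -> [I,I,M,I]
Op 3: C0 read [C0 read from I: others=['C2=M'] -> C0=S, others downsized to S] -> [S,I,S,I]
Op 4: C0 write [C0 write: invalidate ['C2=S'] -> C0=M] -> [M,I,I,I]
Op 5: C3 write [C3 write: invalidate ['C0=M'] -> C3=M] -> [I,I,I,M]
Op 6: C2 write [C2 write: invalidate ['C3=M'] -> C2=M] -> [I,I,M,I]
Op 7: C0 read [C0 read from I: others=['C2=M'] -> C0=S, others downsized to S] -> [S,I,S,I]
Op 8: C0 read [C0 read: already in S, no change] -> [S,I,S,I]
Op 9: C1 write [C1 write: invalidate ['C0=S', 'C2=S'] -> C1=M] -> [I,M,I,I]
Op 10: C3 write [C3 write: invalidate ['C1=M'] -> C3=M] -> [I,I,I,M]
Op 11: C0 read [C0 read from I: others=['C3=M'] -> C0=S, others downsized to S] -> [S,I,I,S]
Op 12: C1 read [C1 read from I: others=['C0=S', 'C3=S'] -> C1=S, others downsized to S] -> [S,S,I,S]

Answer: S S I S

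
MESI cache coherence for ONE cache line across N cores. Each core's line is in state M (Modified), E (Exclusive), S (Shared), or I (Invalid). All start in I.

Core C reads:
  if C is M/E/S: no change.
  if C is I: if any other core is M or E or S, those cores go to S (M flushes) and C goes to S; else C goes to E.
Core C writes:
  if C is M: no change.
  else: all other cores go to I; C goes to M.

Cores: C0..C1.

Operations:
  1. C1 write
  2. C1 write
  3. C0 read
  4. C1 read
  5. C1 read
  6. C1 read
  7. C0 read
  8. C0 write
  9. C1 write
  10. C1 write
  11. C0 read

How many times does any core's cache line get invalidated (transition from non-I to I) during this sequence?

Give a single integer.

Answer: 2

Derivation:
Op 1: C1 write [C1 write: invalidate none -> C1=M] -> [I,M] (invalidations this op: 0; running total: 0)
Op 2: C1 write [C1 write: already M (modified), no change] -> [I,M] (invalidations this op: 0; running total: 0)
Op 3: C0 read [C0 read from I: others=['C1=M'] -> C0=S, others downsized to S] -> [S,S] (invalidations this op: 0; running total: 0)
Op 4: C1 read [C1 read: already in S, no change] -> [S,S] (invalidations this op: 0; running total: 0)
Op 5: C1 read [C1 read: already in S, no change] -> [S,S] (invalidations this op: 0; running total: 0)
Op 6: C1 read [C1 read: already in S, no change] -> [S,S] (invalidations this op: 0; running total: 0)
Op 7: C0 read [C0 read: already in S, no change] -> [S,S] (invalidations this op: 0; running total: 0)
Op 8: C0 write [C0 write: invalidate ['C1=S'] -> C0=M] -> [M,I] (invalidations this op: 1; running total: 1)
Op 9: C1 write [C1 write: invalidate ['C0=M'] -> C1=M] -> [I,M] (invalidations this op: 1; running total: 2)
Op 10: C1 write [C1 write: already M (modified), no change] -> [I,M] (invalidations this op: 0; running total: 2)
Op 11: C0 read [C0 read from I: others=['C1=M'] -> C0=S, others downsized to S] -> [S,S] (invalidations this op: 0; running total: 2)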